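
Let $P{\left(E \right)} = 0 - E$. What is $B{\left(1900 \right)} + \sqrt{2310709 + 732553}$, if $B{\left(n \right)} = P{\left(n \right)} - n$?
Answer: $-3800 + \sqrt{3043262} \approx -2055.5$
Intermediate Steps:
$P{\left(E \right)} = - E$
$B{\left(n \right)} = - 2 n$ ($B{\left(n \right)} = - n - n = - 2 n$)
$B{\left(1900 \right)} + \sqrt{2310709 + 732553} = \left(-2\right) 1900 + \sqrt{2310709 + 732553} = -3800 + \sqrt{3043262}$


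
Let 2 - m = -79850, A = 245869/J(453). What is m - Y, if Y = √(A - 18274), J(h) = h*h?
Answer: 79852 - I*√3749743397/453 ≈ 79852.0 - 135.18*I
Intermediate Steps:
J(h) = h²
A = 245869/205209 (A = 245869/(453²) = 245869/205209 ≈ 1.1981)
m = 79852 (m = 2 - 1*(-79850) = 2 + 79850 = 79852)
Y = I*√3749743397/453 (Y = √(245869/205209 - 18274) = √(-3749743397/205209) = I*√3749743397/453 ≈ 135.18*I)
m - Y = 79852 - I*√3749743397/453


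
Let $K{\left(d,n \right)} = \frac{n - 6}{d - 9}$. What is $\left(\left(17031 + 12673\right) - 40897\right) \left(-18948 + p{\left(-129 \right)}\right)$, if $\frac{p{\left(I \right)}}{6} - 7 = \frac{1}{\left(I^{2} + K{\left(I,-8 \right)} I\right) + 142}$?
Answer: $\frac{40810771052415}{192854} \approx 2.1161 \cdot 10^{8}$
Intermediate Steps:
$K{\left(d,n \right)} = \frac{-6 + n}{-9 + d}$
$p{\left(I \right)} = 42 + \frac{6}{142 + I^{2} - \frac{14 I}{-9 + I}}$ ($p{\left(I \right)} = 42 + \frac{6}{\left(I^{2} + \frac{-6 - 8}{-9 + I} I\right) + 142} = 42 + \frac{6}{\left(I^{2} + \frac{1}{-9 + I} \left(-14\right) I\right) + 142} = 42 + \frac{6}{\left(I^{2} + - \frac{14}{-9 + I} I\right) + 142} = 42 + \frac{6}{\left(I^{2} - \frac{14 I}{-9 + I}\right) + 142} = 42 + \frac{6}{142 + I^{2} - \frac{14 I}{-9 + I}}$)
$\left(\left(17031 + 12673\right) - 40897\right) \left(-18948 + p{\left(-129 \right)}\right) = \left(\left(17031 + 12673\right) - 40897\right) \left(-18948 + \frac{6 \left(\left(-98\right) \left(-129\right) + \left(-9 - 129\right) \left(995 + 7 \left(-129\right)^{2}\right)\right)}{\left(-14\right) \left(-129\right) + \left(-9 - 129\right) \left(142 + \left(-129\right)^{2}\right)}\right) = \left(29704 - 40897\right) \left(-18948 + \frac{6 \left(12642 - 138 \left(995 + 7 \cdot 16641\right)\right)}{1806 - 138 \left(142 + 16641\right)}\right) = - 11193 \left(-18948 + \frac{6 \left(12642 - 138 \left(995 + 116487\right)\right)}{1806 - 2316054}\right) = - 11193 \left(-18948 + \frac{6 \left(12642 - 16212516\right)}{1806 - 2316054}\right) = - 11193 \left(-18948 + \frac{6 \left(12642 - 16212516\right)}{-2314248}\right) = - 11193 \left(-18948 + 6 \left(- \frac{1}{2314248}\right) \left(-16199874\right)\right) = - 11193 \left(-18948 + \frac{8099937}{192854}\right) = \left(-11193\right) \left(- \frac{3646097655}{192854}\right) = \frac{40810771052415}{192854}$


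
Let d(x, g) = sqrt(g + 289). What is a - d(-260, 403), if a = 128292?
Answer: 128292 - 2*sqrt(173) ≈ 1.2827e+5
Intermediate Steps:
d(x, g) = sqrt(289 + g)
a - d(-260, 403) = 128292 - sqrt(289 + 403) = 128292 - sqrt(692) = 128292 - 2*sqrt(173)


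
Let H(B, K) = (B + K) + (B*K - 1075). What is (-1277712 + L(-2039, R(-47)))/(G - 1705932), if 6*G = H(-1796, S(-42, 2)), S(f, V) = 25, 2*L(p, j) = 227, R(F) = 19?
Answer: 7665591/10283338 ≈ 0.74544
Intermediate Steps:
L(p, j) = 227/2 (L(p, j) = (½)*227 = 227/2)
H(B, K) = -1075 + B + K + B*K (H(B, K) = (B + K) + (-1075 + B*K) = -1075 + B + K + B*K)
G = -23873/3 (G = (-1075 - 1796 + 25 - 1796*25)/6 = (-1075 - 1796 + 25 - 44900)/6 = (⅙)*(-47746) = -23873/3 ≈ -7957.7)
(-1277712 + L(-2039, R(-47)))/(G - 1705932) = (-1277712 + 227/2)/(-23873/3 - 1705932) = -2555197/(2*(-5141669/3)) = -2555197/2*(-3/5141669) = 7665591/10283338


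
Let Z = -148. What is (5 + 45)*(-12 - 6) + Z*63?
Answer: -10224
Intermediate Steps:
(5 + 45)*(-12 - 6) + Z*63 = (5 + 45)*(-12 - 6) - 148*63 = 50*(-18) - 9324 = -900 - 9324 = -10224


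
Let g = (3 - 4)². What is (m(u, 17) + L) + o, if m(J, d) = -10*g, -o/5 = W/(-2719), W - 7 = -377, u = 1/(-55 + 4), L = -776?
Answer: -2138984/2719 ≈ -786.68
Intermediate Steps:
u = -1/51 (u = 1/(-51) = -1/51 ≈ -0.019608)
W = -370 (W = 7 - 377 = -370)
o = -1850/2719 (o = -(-1850)/(-2719) = -(-1850)*(-1)/2719 = -5*370/2719 = -1850/2719 ≈ -0.68040)
g = 1 (g = (-1)² = 1)
m(J, d) = -10 (m(J, d) = -10*1 = -10)
(m(u, 17) + L) + o = (-10 - 776) - 1850/2719 = -786 - 1850/2719 = -2138984/2719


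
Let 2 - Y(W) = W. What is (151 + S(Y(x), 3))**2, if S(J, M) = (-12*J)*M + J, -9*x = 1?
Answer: 481636/81 ≈ 5946.1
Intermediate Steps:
x = -1/9 (x = -1/9*1 = -1/9 ≈ -0.11111)
Y(W) = 2 - W
S(J, M) = J - 12*J*M (S(J, M) = -12*J*M + J = J - 12*J*M)
(151 + S(Y(x), 3))**2 = (151 + (2 - 1*(-1/9))*(1 - 12*3))**2 = (151 + (2 + 1/9)*(1 - 36))**2 = (151 + (19/9)*(-35))**2 = (151 - 665/9)**2 = (694/9)**2 = 481636/81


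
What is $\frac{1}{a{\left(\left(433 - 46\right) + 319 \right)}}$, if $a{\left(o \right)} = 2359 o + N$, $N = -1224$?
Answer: $\frac{1}{1664230} \approx 6.0088 \cdot 10^{-7}$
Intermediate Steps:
$a{\left(o \right)} = -1224 + 2359 o$ ($a{\left(o \right)} = 2359 o - 1224 = -1224 + 2359 o$)
$\frac{1}{a{\left(\left(433 - 46\right) + 319 \right)}} = \frac{1}{-1224 + 2359 \left(\left(433 - 46\right) + 319\right)} = \frac{1}{-1224 + 2359 \left(387 + 319\right)} = \frac{1}{-1224 + 2359 \cdot 706} = \frac{1}{-1224 + 1665454} = \frac{1}{1664230}$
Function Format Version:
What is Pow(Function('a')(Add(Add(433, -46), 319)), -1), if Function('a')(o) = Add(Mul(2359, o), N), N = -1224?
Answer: Rational(1, 1664230) ≈ 6.0088e-7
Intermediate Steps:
Function('a')(o) = Add(-1224, Mul(2359, o)) (Function('a')(o) = Add(Mul(2359, o), -1224) = Add(-1224, Mul(2359, o)))
Pow(Function('a')(Add(Add(433, -46), 319)), -1) = Pow(Add(-1224, Mul(2359, Add(Add(433, -46), 319))), -1) = Pow(Add(-1224, Mul(2359, Add(387, 319))), -1) = Pow(Add(-1224, Mul(2359, 706)), -1) = Pow(Add(-1224, 1665454), -1) = Pow(1664230, -1) = Rational(1, 1664230)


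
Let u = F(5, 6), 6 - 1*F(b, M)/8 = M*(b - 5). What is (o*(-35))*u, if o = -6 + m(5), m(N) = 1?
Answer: 8400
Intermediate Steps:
F(b, M) = 48 - 8*M*(-5 + b) (F(b, M) = 48 - 8*M*(b - 5) = 48 - 8*M*(-5 + b))
o = -5 (o = -6 + 1 = -5)
u = 48 (u = 48 + 40*6 - 8*6*5 = 48 + 240 - 240 = 48)
(o*(-35))*u = -5*(-35)*48 = 175*48 = 8400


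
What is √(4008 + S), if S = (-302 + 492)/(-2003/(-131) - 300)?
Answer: √15441731422/1963 ≈ 63.303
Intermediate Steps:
S = -1310/1963 (S = 190/(-2003*(-1/131) - 300) = 190/(2003/131 - 300) = 190/(-37297/131) = 190*(-131/37297) = -1310/1963 ≈ -0.66735)
√(4008 + S) = √(4008 - 1310/1963) = √(7866394/1963) = √15441731422/1963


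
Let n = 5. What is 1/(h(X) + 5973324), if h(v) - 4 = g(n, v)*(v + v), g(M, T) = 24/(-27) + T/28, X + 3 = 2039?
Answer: 63/394745464 ≈ 1.5960e-7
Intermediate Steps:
X = 2036 (X = -3 + 2039 = 2036)
g(M, T) = -8/9 + T/28 (g(M, T) = 24*(-1/27) + T*(1/28) = -8/9 + T/28)
h(v) = 4 + 2*v*(-8/9 + v/28) (h(v) = 4 + (-8/9 + v/28)*(v + v) = 4 + (-8/9 + v/28)*(2*v) = 4 + 2*v*(-8/9 + v/28))
1/(h(X) + 5973324) = 1/((4 + (1/126)*2036*(-224 + 9*2036)) + 5973324) = 1/((4 + (1/126)*2036*(-224 + 18324)) + 5973324) = 1/((4 + (1/126)*2036*18100) + 5973324) = 1/((4 + 18425800/63) + 5973324) = 1/(18426052/63 + 5973324) = 1/(394745464/63) = 63/394745464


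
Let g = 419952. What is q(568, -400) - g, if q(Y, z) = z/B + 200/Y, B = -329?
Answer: -9809622143/23359 ≈ -4.1995e+5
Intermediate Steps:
q(Y, z) = 200/Y - z/329 (q(Y, z) = z/(-329) + 200/Y = z*(-1/329) + 200/Y = -z/329 + 200/Y = 200/Y - z/329)
q(568, -400) - g = (200/568 - 1/329*(-400)) - 1*419952 = (200*(1/568) + 400/329) - 419952 = (25/71 + 400/329) - 419952 = 36625/23359 - 419952 = -9809622143/23359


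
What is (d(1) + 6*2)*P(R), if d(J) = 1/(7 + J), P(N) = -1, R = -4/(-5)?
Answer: -97/8 ≈ -12.125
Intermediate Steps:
R = ⅘ (R = -4*(-⅕) = ⅘ ≈ 0.80000)
(d(1) + 6*2)*P(R) = (1/(7 + 1) + 6*2)*(-1) = (1/8 + 12)*(-1) = (⅛ + 12)*(-1) = (97/8)*(-1) = -97/8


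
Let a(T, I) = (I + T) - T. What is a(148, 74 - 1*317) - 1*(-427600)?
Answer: 427357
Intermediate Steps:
a(T, I) = I
a(148, 74 - 1*317) - 1*(-427600) = (74 - 1*317) - 1*(-427600) = (74 - 317) + 427600 = -243 + 427600 = 427357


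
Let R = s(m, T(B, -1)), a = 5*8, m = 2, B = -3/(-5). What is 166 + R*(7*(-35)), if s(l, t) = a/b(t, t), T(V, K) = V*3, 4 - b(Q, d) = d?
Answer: -47174/11 ≈ -4288.5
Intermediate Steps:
B = ⅗ (B = -3*(-⅕) = ⅗ ≈ 0.60000)
b(Q, d) = 4 - d
a = 40
T(V, K) = 3*V
s(l, t) = 40/(4 - t)
R = 200/11 (R = -40/(-4 + 3*(⅗)) = -40/(-4 + 9/5) = -40/(-11/5) = -40*(-5/11) = 200/11 ≈ 18.182)
166 + R*(7*(-35)) = 166 + 200*(7*(-35))/11 = 166 + (200/11)*(-245) = 166 - 49000/11 = -47174/11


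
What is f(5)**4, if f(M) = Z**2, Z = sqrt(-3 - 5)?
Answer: 4096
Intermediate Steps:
Z = 2*I*sqrt(2) (Z = sqrt(-8) = 2*I*sqrt(2) ≈ 2.8284*I)
f(M) = -8 (f(M) = (2*I*sqrt(2))**2 = -8)
f(5)**4 = (-8)**4 = 4096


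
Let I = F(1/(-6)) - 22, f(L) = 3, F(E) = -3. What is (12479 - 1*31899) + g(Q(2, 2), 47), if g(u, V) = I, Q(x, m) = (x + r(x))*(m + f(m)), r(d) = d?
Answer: -19445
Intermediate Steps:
Q(x, m) = 2*x*(3 + m) (Q(x, m) = (x + x)*(m + 3) = (2*x)*(3 + m) = 2*x*(3 + m))
I = -25 (I = -3 - 22 = -25)
g(u, V) = -25
(12479 - 1*31899) + g(Q(2, 2), 47) = (12479 - 1*31899) - 25 = (12479 - 31899) - 25 = -19420 - 25 = -19445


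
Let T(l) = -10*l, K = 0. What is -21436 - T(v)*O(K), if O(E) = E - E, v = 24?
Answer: -21436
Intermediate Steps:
O(E) = 0
-21436 - T(v)*O(K) = -21436 - (-10*24)*0 = -21436 - (-240)*0 = -21436 - 1*0 = -21436 + 0 = -21436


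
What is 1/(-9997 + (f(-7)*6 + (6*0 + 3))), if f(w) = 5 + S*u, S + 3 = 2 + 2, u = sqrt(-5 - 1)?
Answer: -2491/24820378 - 3*I*sqrt(6)/49640756 ≈ -0.00010036 - 1.4803e-7*I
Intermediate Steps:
u = I*sqrt(6) (u = sqrt(-6) = I*sqrt(6) ≈ 2.4495*I)
S = 1 (S = -3 + (2 + 2) = -3 + 4 = 1)
f(w) = 5 + I*sqrt(6) (f(w) = 5 + 1*(I*sqrt(6)) = 5 + I*sqrt(6))
1/(-9997 + (f(-7)*6 + (6*0 + 3))) = 1/(-9997 + ((5 + I*sqrt(6))*6 + (6*0 + 3))) = 1/(-9997 + ((30 + 6*I*sqrt(6)) + (0 + 3))) = 1/(-9997 + ((30 + 6*I*sqrt(6)) + 3)) = 1/(-9997 + (33 + 6*I*sqrt(6))) = 1/(-9964 + 6*I*sqrt(6))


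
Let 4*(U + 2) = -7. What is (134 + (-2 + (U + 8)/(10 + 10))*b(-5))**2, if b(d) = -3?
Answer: 124300201/6400 ≈ 19422.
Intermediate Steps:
U = -15/4 (U = -2 + (1/4)*(-7) = -2 - 7/4 = -15/4 ≈ -3.7500)
(134 + (-2 + (U + 8)/(10 + 10))*b(-5))**2 = (134 + (-2 + (-15/4 + 8)/(10 + 10))*(-3))**2 = (134 + (-2 + (17/4)/20)*(-3))**2 = (134 + (-2 + (17/4)*(1/20))*(-3))**2 = (134 + (-2 + 17/80)*(-3))**2 = (134 - 143/80*(-3))**2 = (134 + 429/80)**2 = (11149/80)**2 = 124300201/6400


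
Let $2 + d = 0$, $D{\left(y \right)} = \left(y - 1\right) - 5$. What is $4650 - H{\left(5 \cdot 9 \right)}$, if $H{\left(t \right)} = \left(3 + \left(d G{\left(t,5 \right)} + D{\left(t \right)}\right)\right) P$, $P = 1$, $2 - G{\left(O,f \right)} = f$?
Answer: $4602$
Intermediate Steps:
$G{\left(O,f \right)} = 2 - f$
$D{\left(y \right)} = -6 + y$ ($D{\left(y \right)} = \left(-1 + y\right) - 5 = -6 + y$)
$d = -2$ ($d = -2 + 0 = -2$)
$H{\left(t \right)} = 3 + t$ ($H{\left(t \right)} = \left(3 - \left(6 - t + 2 \left(2 - 5\right)\right)\right) 1 = \left(3 + \left(\left(-2\right) \left(-3\right) + \left(-6 + t\right)\right)\right) 1 = \left(3 + \left(6 + \left(-6 + t\right)\right)\right) 1 = \left(3 + t\right) 1 = 3 + t$)
$4650 - H{\left(5 \cdot 9 \right)} = 4650 - \left(3 + 5 \cdot 9\right) = 4650 - \left(3 + 45\right) = 4650 - 48 = 4602$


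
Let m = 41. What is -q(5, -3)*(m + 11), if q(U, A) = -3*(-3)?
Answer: -468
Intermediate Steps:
q(U, A) = 9
-q(5, -3)*(m + 11) = -9*(41 + 11) = -9*52 = -1*468 = -468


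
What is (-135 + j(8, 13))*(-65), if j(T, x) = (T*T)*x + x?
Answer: -46150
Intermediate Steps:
j(T, x) = x + x*T**2 (j(T, x) = T**2*x + x = x*T**2 + x = x + x*T**2)
(-135 + j(8, 13))*(-65) = (-135 + 13*(1 + 8**2))*(-65) = (-135 + 13*(1 + 64))*(-65) = (-135 + 13*65)*(-65) = (-135 + 845)*(-65) = 710*(-65) = -46150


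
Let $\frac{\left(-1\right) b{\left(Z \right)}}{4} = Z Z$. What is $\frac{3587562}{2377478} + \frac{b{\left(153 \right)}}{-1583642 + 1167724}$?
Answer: $\frac{14782320189}{8524447369} \approx 1.7341$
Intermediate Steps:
$b{\left(Z \right)} = - 4 Z^{2}$ ($b{\left(Z \right)} = - 4 Z Z = - 4 Z^{2}$)
$\frac{3587562}{2377478} + \frac{b{\left(153 \right)}}{-1583642 + 1167724} = \frac{3587562}{2377478} + \frac{\left(-4\right) 153^{2}}{-1583642 + 1167724} = 3587562 \cdot \frac{1}{2377478} + \frac{\left(-4\right) 23409}{-415918} = \frac{1793781}{1188739} - - \frac{46818}{207959} = \frac{1793781}{1188739} + \frac{46818}{207959} = \frac{14782320189}{8524447369}$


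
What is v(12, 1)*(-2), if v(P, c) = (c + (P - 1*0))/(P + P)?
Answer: -13/12 ≈ -1.0833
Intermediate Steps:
v(P, c) = (P + c)/(2*P) (v(P, c) = (c + (P + 0))/((2*P)) = (c + P)*(1/(2*P)) = (P + c)*(1/(2*P)) = (P + c)/(2*P))
v(12, 1)*(-2) = ((1/2)*(12 + 1)/12)*(-2) = ((1/2)*(1/12)*13)*(-2) = (13/24)*(-2) = -13/12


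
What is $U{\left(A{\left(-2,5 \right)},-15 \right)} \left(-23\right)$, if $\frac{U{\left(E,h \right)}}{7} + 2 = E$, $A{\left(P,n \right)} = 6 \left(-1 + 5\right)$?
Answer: $-3542$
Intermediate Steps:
$A{\left(P,n \right)} = 24$ ($A{\left(P,n \right)} = 6 \cdot 4 = 24$)
$U{\left(E,h \right)} = -14 + 7 E$
$U{\left(A{\left(-2,5 \right)},-15 \right)} \left(-23\right) = \left(-14 + 7 \cdot 24\right) \left(-23\right) = \left(-14 + 168\right) \left(-23\right) = 154 \left(-23\right) = -3542$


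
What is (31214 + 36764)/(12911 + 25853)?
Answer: 33989/19382 ≈ 1.7536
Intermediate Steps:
(31214 + 36764)/(12911 + 25853) = 67978/38764 = 67978*(1/38764) = 33989/19382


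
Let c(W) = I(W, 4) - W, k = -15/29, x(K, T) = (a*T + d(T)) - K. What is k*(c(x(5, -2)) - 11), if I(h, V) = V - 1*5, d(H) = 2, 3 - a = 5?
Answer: 195/29 ≈ 6.7241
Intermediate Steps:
a = -2 (a = 3 - 1*5 = 3 - 5 = -2)
I(h, V) = -5 + V (I(h, V) = V - 5 = -5 + V)
x(K, T) = 2 - K - 2*T (x(K, T) = (-2*T + 2) - K = (2 - 2*T) - K = 2 - K - 2*T)
k = -15/29 (k = -15*1/29 = -15/29 ≈ -0.51724)
c(W) = -1 - W (c(W) = (-5 + 4) - W = -1 - W)
k*(c(x(5, -2)) - 11) = -15*((-1 - (2 - 1*5 - 2*(-2))) - 11)/29 = -15*((-1 - (2 - 5 + 4)) - 11)/29 = -15*((-1 - 1*1) - 11)/29 = -15*((-1 - 1) - 11)/29 = -15*(-2 - 11)/29 = -15/29*(-13) = 195/29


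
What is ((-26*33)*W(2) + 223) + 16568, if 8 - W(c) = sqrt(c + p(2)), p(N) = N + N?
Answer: 9927 + 858*sqrt(6) ≈ 12029.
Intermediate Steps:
p(N) = 2*N
W(c) = 8 - sqrt(4 + c) (W(c) = 8 - sqrt(c + 2*2) = 8 - sqrt(c + 4) = 8 - sqrt(4 + c))
((-26*33)*W(2) + 223) + 16568 = ((-26*33)*(8 - sqrt(4 + 2)) + 223) + 16568 = (-858*(8 - sqrt(6)) + 223) + 16568 = ((-6864 + 858*sqrt(6)) + 223) + 16568 = (-6641 + 858*sqrt(6)) + 16568 = 9927 + 858*sqrt(6)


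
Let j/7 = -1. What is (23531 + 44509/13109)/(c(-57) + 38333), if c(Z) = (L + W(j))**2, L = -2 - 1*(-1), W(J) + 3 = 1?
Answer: 154256194/251312639 ≈ 0.61380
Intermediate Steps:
j = -7 (j = 7*(-1) = -7)
W(J) = -2 (W(J) = -3 + 1 = -2)
L = -1 (L = -2 + 1 = -1)
c(Z) = 9 (c(Z) = (-1 - 2)**2 = (-3)**2 = 9)
(23531 + 44509/13109)/(c(-57) + 38333) = (23531 + 44509/13109)/(9 + 38333) = (23531 + 44509*(1/13109))/38342 = (23531 + 44509/13109)*(1/38342) = (308512388/13109)*(1/38342) = 154256194/251312639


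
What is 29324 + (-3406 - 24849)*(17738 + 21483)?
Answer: -1108160031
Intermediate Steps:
29324 + (-3406 - 24849)*(17738 + 21483) = 29324 - 28255*39221 = 29324 - 1108189355 = -1108160031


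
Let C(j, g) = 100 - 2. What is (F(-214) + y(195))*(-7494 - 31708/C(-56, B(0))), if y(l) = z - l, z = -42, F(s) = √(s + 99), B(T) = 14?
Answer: 90785220/49 - 383060*I*√115/49 ≈ 1.8528e+6 - 83834.0*I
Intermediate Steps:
F(s) = √(99 + s)
C(j, g) = 98
y(l) = -42 - l
(F(-214) + y(195))*(-7494 - 31708/C(-56, B(0))) = (√(99 - 214) + (-42 - 1*195))*(-7494 - 31708/98) = (√(-115) + (-42 - 195))*(-7494 - 31708*1/98) = (I*√115 - 237)*(-7494 - 15854/49) = (-237 + I*√115)*(-383060/49) = 90785220/49 - 383060*I*√115/49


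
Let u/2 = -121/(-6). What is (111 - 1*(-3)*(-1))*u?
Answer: 4356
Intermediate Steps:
u = 121/3 (u = 2*(-121/(-6)) = 2*(-121*(-⅙)) = 2*(121/6) = 121/3 ≈ 40.333)
(111 - 1*(-3)*(-1))*u = (111 - 1*(-3)*(-1))*(121/3) = (111 + 3*(-1))*(121/3) = (111 - 3)*(121/3) = 108*(121/3) = 4356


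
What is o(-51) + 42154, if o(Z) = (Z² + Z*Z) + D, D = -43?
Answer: 47313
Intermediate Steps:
o(Z) = -43 + 2*Z² (o(Z) = (Z² + Z*Z) - 43 = (Z² + Z²) - 43 = 2*Z² - 43 = -43 + 2*Z²)
o(-51) + 42154 = (-43 + 2*(-51)²) + 42154 = (-43 + 2*2601) + 42154 = (-43 + 5202) + 42154 = 5159 + 42154 = 47313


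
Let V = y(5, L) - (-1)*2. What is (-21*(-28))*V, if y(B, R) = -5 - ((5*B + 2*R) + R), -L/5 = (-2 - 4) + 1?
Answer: -60564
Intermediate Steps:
L = 25 (L = -5*((-2 - 4) + 1) = -5*(-6 + 1) = -5*(-5) = 25)
y(B, R) = -5 - 5*B - 3*R (y(B, R) = -5 - ((2*R + 5*B) + R) = -5 - (3*R + 5*B) = -5 + (-5*B - 3*R) = -5 - 5*B - 3*R)
V = -103 (V = (-5 - 5*5 - 3*25) - (-1)*2 = (-5 - 25 - 75) - 1*(-2) = -105 + 2 = -103)
(-21*(-28))*V = -21*(-28)*(-103) = 588*(-103) = -60564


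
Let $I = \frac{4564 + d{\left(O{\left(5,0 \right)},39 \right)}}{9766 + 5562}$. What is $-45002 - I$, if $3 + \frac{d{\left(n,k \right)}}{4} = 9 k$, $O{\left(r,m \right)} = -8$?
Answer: $- \frac{172449153}{3832} \approx -45002.0$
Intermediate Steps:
$d{\left(n,k \right)} = -12 + 36 k$ ($d{\left(n,k \right)} = -12 + 4 \cdot 9 k = -12 + 36 k$)
$I = \frac{1489}{3832}$ ($I = \frac{4564 + \left(-12 + 36 \cdot 39\right)}{9766 + 5562} = \frac{4564 + \left(-12 + 1404\right)}{15328} = \left(4564 + 1392\right) \frac{1}{15328} = 5956 \cdot \frac{1}{15328} = \frac{1489}{3832} \approx 0.38857$)
$-45002 - I = -45002 - \frac{1489}{3832} = - \frac{172449153}{3832}$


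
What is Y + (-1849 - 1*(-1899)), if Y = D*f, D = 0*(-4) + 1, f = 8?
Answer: 58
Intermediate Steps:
D = 1 (D = 0 + 1 = 1)
Y = 8 (Y = 1*8 = 8)
Y + (-1849 - 1*(-1899)) = 8 + (-1849 - 1*(-1899)) = 8 + (-1849 + 1899) = 8 + 50 = 58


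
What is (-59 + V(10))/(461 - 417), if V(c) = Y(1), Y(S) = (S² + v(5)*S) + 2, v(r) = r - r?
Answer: -14/11 ≈ -1.2727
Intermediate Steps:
v(r) = 0
Y(S) = 2 + S² (Y(S) = (S² + 0*S) + 2 = (S² + 0) + 2 = S² + 2 = 2 + S²)
V(c) = 3 (V(c) = 2 + 1² = 2 + 1 = 3)
(-59 + V(10))/(461 - 417) = (-59 + 3)/(461 - 417) = -56/44 = -56*1/44 = -14/11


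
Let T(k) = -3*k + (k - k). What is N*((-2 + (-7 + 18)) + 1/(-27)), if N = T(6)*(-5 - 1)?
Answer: 968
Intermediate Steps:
T(k) = -3*k (T(k) = -3*k + 0 = -3*k)
N = 108 (N = (-3*6)*(-5 - 1) = -18*(-6) = 108)
N*((-2 + (-7 + 18)) + 1/(-27)) = 108*((-2 + (-7 + 18)) + 1/(-27)) = 108*((-2 + 11) - 1/27) = 108*(9 - 1/27) = 108*(242/27) = 968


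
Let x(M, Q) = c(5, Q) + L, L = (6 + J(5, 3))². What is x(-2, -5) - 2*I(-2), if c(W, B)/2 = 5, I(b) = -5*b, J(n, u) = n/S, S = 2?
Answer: 249/4 ≈ 62.250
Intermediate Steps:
J(n, u) = n/2
c(W, B) = 10 (c(W, B) = 2*5 = 10)
L = 289/4 (L = (6 + (½)*5)² = (6 + 5/2)² = (17/2)² = 289/4 ≈ 72.250)
x(M, Q) = 329/4 (x(M, Q) = 10 + 289/4 = 329/4)
x(-2, -5) - 2*I(-2) = 329/4 - (-10)*(-2) = 329/4 - 2*10 = 329/4 - 20 = 249/4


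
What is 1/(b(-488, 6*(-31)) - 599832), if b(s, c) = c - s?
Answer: -1/599530 ≈ -1.6680e-6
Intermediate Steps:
1/(b(-488, 6*(-31)) - 599832) = 1/((6*(-31) - 1*(-488)) - 599832) = 1/((-186 + 488) - 599832) = 1/(302 - 599832) = 1/(-599530) = -1/599530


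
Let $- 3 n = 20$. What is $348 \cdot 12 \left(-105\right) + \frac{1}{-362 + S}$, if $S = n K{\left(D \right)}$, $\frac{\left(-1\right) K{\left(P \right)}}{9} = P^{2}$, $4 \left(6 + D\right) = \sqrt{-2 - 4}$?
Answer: $\frac{2 \left(- 778521239 i - 78926400 \sqrt{6}\right)}{360 \sqrt{6} + 3551 i} \approx -4.3848 \cdot 10^{5} + 0.00015259 i$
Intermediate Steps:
$n = - \frac{20}{3}$ ($n = \left(- \frac{1}{3}\right) 20 = - \frac{20}{3} \approx -6.6667$)
$D = -6 + \frac{i \sqrt{6}}{4}$ ($D = -6 + \frac{\sqrt{-2 - 4}}{4} = -6 + \frac{\sqrt{-6}}{4} = -6 + \frac{i \sqrt{6}}{4} \approx -6.0 + 0.61237 i$)
$K{\left(P \right)} = - 9 P^{2}$
$S = 60 \left(-6 + \frac{i \sqrt{6}}{4}\right)^{2}$ ($S = - \frac{20 \left(- 9 \left(-6 + \frac{i \sqrt{6}}{4}\right)^{2}\right)}{3} = 60 \left(-6 + \frac{i \sqrt{6}}{4}\right)^{2} \approx 2137.5 - 440.91 i$)
$348 \cdot 12 \left(-105\right) + \frac{1}{-362 + S} = 348 \cdot 12 \left(-105\right) + \frac{1}{-362 + \left(\frac{4275}{2} - 180 i \sqrt{6}\right)} = 348 \left(-1260\right) + \frac{1}{\frac{3551}{2} - 180 i \sqrt{6}} = -438480 + \frac{1}{\frac{3551}{2} - 180 i \sqrt{6}}$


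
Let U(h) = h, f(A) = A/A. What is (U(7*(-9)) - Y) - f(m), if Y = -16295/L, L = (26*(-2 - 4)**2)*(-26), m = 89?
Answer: -1573799/24336 ≈ -64.670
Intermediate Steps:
L = -24336 (L = (26*(-6)**2)*(-26) = (26*36)*(-26) = 936*(-26) = -24336)
Y = 16295/24336 (Y = -16295/(-24336) = -16295*(-1/24336) = 16295/24336 ≈ 0.66958)
f(A) = 1
(U(7*(-9)) - Y) - f(m) = (7*(-9) - 1*16295/24336) - 1*1 = (-63 - 16295/24336) - 1 = -1549463/24336 - 1 = -1573799/24336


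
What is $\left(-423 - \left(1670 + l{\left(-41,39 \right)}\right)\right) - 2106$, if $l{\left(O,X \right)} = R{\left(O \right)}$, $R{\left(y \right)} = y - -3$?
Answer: $-4161$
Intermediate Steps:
$R{\left(y \right)} = 3 + y$ ($R{\left(y \right)} = y + 3 = 3 + y$)
$l{\left(O,X \right)} = 3 + O$
$\left(-423 - \left(1670 + l{\left(-41,39 \right)}\right)\right) - 2106 = \left(-423 - 1632\right) - 2106 = -2055 - 2106 = -4161$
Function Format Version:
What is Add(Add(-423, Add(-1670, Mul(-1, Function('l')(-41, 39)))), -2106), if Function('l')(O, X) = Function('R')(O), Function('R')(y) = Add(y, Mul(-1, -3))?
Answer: -4161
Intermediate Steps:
Function('R')(y) = Add(3, y) (Function('R')(y) = Add(y, 3) = Add(3, y))
Function('l')(O, X) = Add(3, O)
Add(Add(-423, Add(-1670, Mul(-1, Function('l')(-41, 39)))), -2106) = Add(Add(-423, Add(-1670, Mul(-1, Add(3, -41)))), -2106) = Add(Add(-423, Add(-1670, Mul(-1, -38))), -2106) = Add(Add(-423, Add(-1670, 38)), -2106) = Add(Add(-423, -1632), -2106) = Add(-2055, -2106) = -4161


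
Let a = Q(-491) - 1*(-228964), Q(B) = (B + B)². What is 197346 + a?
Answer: 1390634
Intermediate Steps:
Q(B) = 4*B² (Q(B) = (2*B)² = 4*B²)
a = 1193288 (a = 4*(-491)² - 1*(-228964) = 4*241081 + 228964 = 964324 + 228964 = 1193288)
197346 + a = 197346 + 1193288 = 1390634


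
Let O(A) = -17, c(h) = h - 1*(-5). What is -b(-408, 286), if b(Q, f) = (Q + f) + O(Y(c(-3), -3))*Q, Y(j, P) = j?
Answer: -6814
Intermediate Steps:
c(h) = 5 + h (c(h) = h + 5 = 5 + h)
b(Q, f) = f - 16*Q (b(Q, f) = (Q + f) - 17*Q = f - 16*Q)
-b(-408, 286) = -(286 - 16*(-408)) = -(286 + 6528) = -1*6814 = -6814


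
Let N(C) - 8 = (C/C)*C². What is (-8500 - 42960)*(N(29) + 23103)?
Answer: -1232569920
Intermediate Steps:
N(C) = 8 + C² (N(C) = 8 + (C/C)*C² = 8 + 1*C² = 8 + C²)
(-8500 - 42960)*(N(29) + 23103) = (-8500 - 42960)*((8 + 29²) + 23103) = -51460*((8 + 841) + 23103) = -51460*(849 + 23103) = -51460*23952 = -1232569920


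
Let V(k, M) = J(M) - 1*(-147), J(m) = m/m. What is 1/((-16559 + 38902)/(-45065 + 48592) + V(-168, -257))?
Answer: 3527/544339 ≈ 0.0064794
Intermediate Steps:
J(m) = 1
V(k, M) = 148 (V(k, M) = 1 - 1*(-147) = 1 + 147 = 148)
1/((-16559 + 38902)/(-45065 + 48592) + V(-168, -257)) = 1/((-16559 + 38902)/(-45065 + 48592) + 148) = 1/(22343/3527 + 148) = 1/(544339/3527) = 3527/544339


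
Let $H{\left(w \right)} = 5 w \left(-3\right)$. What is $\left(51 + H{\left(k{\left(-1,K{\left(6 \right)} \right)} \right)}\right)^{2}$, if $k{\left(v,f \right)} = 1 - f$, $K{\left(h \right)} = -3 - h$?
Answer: $9801$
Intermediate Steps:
$H{\left(w \right)} = - 15 w$
$\left(51 + H{\left(k{\left(-1,K{\left(6 \right)} \right)} \right)}\right)^{2} = \left(51 - 15 \left(1 - \left(-3 - 6\right)\right)\right)^{2} = \left(51 - 15 \left(1 - -9\right)\right)^{2} = \left(51 - 15 \left(1 + 9\right)\right)^{2} = \left(51 - 150\right)^{2} = \left(-99\right)^{2} = 9801$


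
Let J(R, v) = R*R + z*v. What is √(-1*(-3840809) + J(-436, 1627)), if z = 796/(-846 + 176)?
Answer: √452151385715/335 ≈ 2007.2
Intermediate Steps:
z = -398/335 (z = 796/(-670) = 796*(-1/670) = -398/335 ≈ -1.1881)
J(R, v) = R² - 398*v/335 (J(R, v) = R*R - 398*v/335 = R² - 398*v/335)
√(-1*(-3840809) + J(-436, 1627)) = √(-1*(-3840809) + ((-436)² - 398/335*1627)) = √(3840809 + (190096 - 647546/335)) = √(3840809 + 63034614/335) = √(1349705629/335) = √452151385715/335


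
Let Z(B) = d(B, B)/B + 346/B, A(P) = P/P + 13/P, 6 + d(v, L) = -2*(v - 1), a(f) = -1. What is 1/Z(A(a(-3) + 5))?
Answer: 17/1334 ≈ 0.012744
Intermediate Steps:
d(v, L) = -4 - 2*v (d(v, L) = -6 - 2*(v - 1) = -6 - 2*(-1 + v) = -6 + (2 - 2*v) = -4 - 2*v)
A(P) = 1 + 13/P
Z(B) = 346/B + (-4 - 2*B)/B (Z(B) = (-4 - 2*B)/B + 346/B = 346/B + (-4 - 2*B)/B)
1/Z(A(a(-3) + 5)) = 1/(-2 + 342/(((13 + (-1 + 5))/(-1 + 5)))) = 1/(-2 + 342/(((13 + 4)/4))) = 1/(-2 + 342/(((¼)*17))) = 1/(-2 + 342/(17/4)) = 1/(-2 + 342*(4/17)) = 1/(-2 + 1368/17) = 1/(1334/17) = 17/1334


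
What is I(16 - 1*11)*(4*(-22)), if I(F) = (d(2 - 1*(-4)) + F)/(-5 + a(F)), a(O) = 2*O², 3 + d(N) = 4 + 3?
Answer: -88/5 ≈ -17.600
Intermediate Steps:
d(N) = 4 (d(N) = -3 + (4 + 3) = -3 + 7 = 4)
I(F) = (4 + F)/(-5 + 2*F²)
I(16 - 1*11)*(4*(-22)) = ((4 + (16 - 1*11))/(-5 + 2*(16 - 1*11)²))*(4*(-22)) = ((4 + (16 - 11))/(-5 + 2*(16 - 11)²))*(-88) = ((4 + 5)/(-5 + 2*5²))*(-88) = (9/(-5 + 2*25))*(-88) = (9/(-5 + 50))*(-88) = (9/45)*(-88) = ((1/45)*9)*(-88) = (⅕)*(-88) = -88/5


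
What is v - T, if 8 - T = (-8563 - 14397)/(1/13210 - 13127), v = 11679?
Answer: 2024144206499/173407669 ≈ 11673.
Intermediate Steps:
T = 1083959752/173407669 (T = 8 - (-8563 - 14397)/(1/13210 - 13127) = 8 - (-22960)/(1/13210 - 13127) = 8 - (-22960)/(-173407669/13210) = 8 - (-22960)*(-13210)/173407669 = 8 - 1*303301600/173407669 = 8 - 303301600/173407669 = 1083959752/173407669 ≈ 6.2509)
v - T = 11679 - 1*1083959752/173407669 = 11679 - 1083959752/173407669 = 2024144206499/173407669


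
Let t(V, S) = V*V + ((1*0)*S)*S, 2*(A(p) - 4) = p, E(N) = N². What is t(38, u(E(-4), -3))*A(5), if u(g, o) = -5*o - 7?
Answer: 9386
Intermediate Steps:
u(g, o) = -7 - 5*o
A(p) = 4 + p/2
t(V, S) = V² (t(V, S) = V² + (0*S)*S = V² + 0*S = V² + 0 = V²)
t(38, u(E(-4), -3))*A(5) = 38²*(4 + (½)*5) = 1444*(4 + 5/2) = 1444*(13/2) = 9386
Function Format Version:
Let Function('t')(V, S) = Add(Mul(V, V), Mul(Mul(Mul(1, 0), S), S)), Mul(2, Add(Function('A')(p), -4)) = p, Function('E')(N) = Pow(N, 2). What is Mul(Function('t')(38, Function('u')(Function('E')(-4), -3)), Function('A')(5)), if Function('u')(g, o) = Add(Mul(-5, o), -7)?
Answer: 9386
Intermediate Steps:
Function('u')(g, o) = Add(-7, Mul(-5, o))
Function('A')(p) = Add(4, Mul(Rational(1, 2), p))
Function('t')(V, S) = Pow(V, 2) (Function('t')(V, S) = Add(Pow(V, 2), Mul(Mul(0, S), S)) = Add(Pow(V, 2), Mul(0, S)) = Add(Pow(V, 2), 0) = Pow(V, 2))
Mul(Function('t')(38, Function('u')(Function('E')(-4), -3)), Function('A')(5)) = Mul(Pow(38, 2), Add(4, Mul(Rational(1, 2), 5))) = Mul(1444, Add(4, Rational(5, 2))) = Mul(1444, Rational(13, 2)) = 9386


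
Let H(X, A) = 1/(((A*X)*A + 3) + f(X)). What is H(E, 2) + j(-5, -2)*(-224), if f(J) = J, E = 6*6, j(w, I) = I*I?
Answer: -163967/183 ≈ -895.99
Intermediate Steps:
j(w, I) = I**2
E = 36
H(X, A) = 1/(3 + X + X*A**2) (H(X, A) = 1/(((A*X)*A + 3) + X) = 1/((X*A**2 + 3) + X) = 1/((3 + X*A**2) + X) = 1/(3 + X + X*A**2))
H(E, 2) + j(-5, -2)*(-224) = 1/(3 + 36 + 36*2**2) + (-2)**2*(-224) = 1/(3 + 36 + 36*4) + 4*(-224) = 1/(3 + 36 + 144) - 896 = 1/183 - 896 = -163967/183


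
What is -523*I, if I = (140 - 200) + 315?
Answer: -133365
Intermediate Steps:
I = 255 (I = -60 + 315 = 255)
-523*I = -523*255 = -133365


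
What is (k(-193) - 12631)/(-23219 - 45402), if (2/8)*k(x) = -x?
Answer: 11859/68621 ≈ 0.17282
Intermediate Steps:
k(x) = -4*x (k(x) = 4*(-x) = -4*x)
(k(-193) - 12631)/(-23219 - 45402) = (-4*(-193) - 12631)/(-23219 - 45402) = (772 - 12631)/(-68621) = -11859*(-1/68621) = 11859/68621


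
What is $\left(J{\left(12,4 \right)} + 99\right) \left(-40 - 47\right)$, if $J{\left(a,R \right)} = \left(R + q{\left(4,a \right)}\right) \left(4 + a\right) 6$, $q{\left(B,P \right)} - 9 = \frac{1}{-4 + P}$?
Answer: $-118233$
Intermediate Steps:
$q{\left(B,P \right)} = 9 + \frac{1}{-4 + P}$
$J{\left(a,R \right)} = 6 \left(4 + a\right) \left(R + \frac{-35 + 9 a}{-4 + a}\right)$ ($J{\left(a,R \right)} = \left(R + \frac{-35 + 9 a}{-4 + a}\right) \left(4 + a\right) 6 = \left(4 + a\right) \left(R + \frac{-35 + 9 a}{-4 + a}\right) 6 = 6 \left(4 + a\right) \left(R + \frac{-35 + 9 a}{-4 + a}\right)$)
$\left(J{\left(12,4 \right)} + 99\right) \left(-40 - 47\right) = \left(\frac{6 \left(-140 + 12 - 64 + 9 \cdot 12^{2} + 4 \cdot 12^{2}\right)}{-4 + 12} + 99\right) \left(-40 - 47\right) = \left(\frac{6 \left(-140 + 12 - 64 + 9 \cdot 144 + 4 \cdot 144\right)}{8} + 99\right) \left(-87\right) = \left(6 \cdot \frac{1}{8} \left(-140 + 12 - 64 + 1296 + 576\right) + 99\right) \left(-87\right) = \left(6 \cdot \frac{1}{8} \cdot 1680 + 99\right) \left(-87\right) = \left(1260 + 99\right) \left(-87\right) = 1359 \left(-87\right) = -118233$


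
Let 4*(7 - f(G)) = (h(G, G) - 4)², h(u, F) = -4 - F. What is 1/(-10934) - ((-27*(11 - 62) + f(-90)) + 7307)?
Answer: -76647341/10934 ≈ -7010.0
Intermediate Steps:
f(G) = 7 - (-8 - G)²/4 (f(G) = 7 - ((-4 - G) - 4)²/4 = 7 - (-8 - G)²/4)
1/(-10934) - ((-27*(11 - 62) + f(-90)) + 7307) = 1/(-10934) - ((-27*(11 - 62) + (7 - (8 - 90)²/4)) + 7307) = -1/10934 - ((-27*(-51) + (7 - ¼*(-82)²)) + 7307) = -1/10934 - ((1377 + (7 - ¼*6724)) + 7307) = -1/10934 - ((1377 + (7 - 1681)) + 7307) = -1/10934 - ((1377 - 1674) + 7307) = -1/10934 - (-297 + 7307) = -1/10934 - 1*7010 = -1/10934 - 7010 = -76647341/10934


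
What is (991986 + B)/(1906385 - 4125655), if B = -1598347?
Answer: 606361/2219270 ≈ 0.27323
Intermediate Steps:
(991986 + B)/(1906385 - 4125655) = (991986 - 1598347)/(1906385 - 4125655) = -606361/(-2219270) = -606361*(-1/2219270) = 606361/2219270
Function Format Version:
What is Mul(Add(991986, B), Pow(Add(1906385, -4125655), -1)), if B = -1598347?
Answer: Rational(606361, 2219270) ≈ 0.27323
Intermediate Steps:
Mul(Add(991986, B), Pow(Add(1906385, -4125655), -1)) = Mul(Add(991986, -1598347), Pow(Add(1906385, -4125655), -1)) = Mul(-606361, Pow(-2219270, -1)) = Mul(-606361, Rational(-1, 2219270)) = Rational(606361, 2219270)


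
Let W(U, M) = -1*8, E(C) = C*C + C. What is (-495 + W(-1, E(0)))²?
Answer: 253009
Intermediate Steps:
E(C) = C + C² (E(C) = C² + C = C + C²)
W(U, M) = -8
(-495 + W(-1, E(0)))² = (-495 - 8)² = (-503)² = 253009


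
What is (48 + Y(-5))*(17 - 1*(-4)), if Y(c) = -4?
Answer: 924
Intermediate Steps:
(48 + Y(-5))*(17 - 1*(-4)) = (48 - 4)*(17 - 1*(-4)) = 44*(17 + 4) = 44*21 = 924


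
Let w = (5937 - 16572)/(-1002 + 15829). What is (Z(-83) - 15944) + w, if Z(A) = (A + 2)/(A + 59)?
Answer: -1890898255/118616 ≈ -15941.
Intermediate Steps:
Z(A) = (2 + A)/(59 + A)
w = -10635/14827 ≈ -0.71727
(Z(-83) - 15944) + w = ((2 - 83)/(59 - 83) - 15944) - 10635/14827 = (-81/(-24) - 15944) - 10635/14827 = (-1/24*(-81) - 15944) - 10635/14827 = (27/8 - 15944) - 10635/14827 = -127525/8 - 10635/14827 = -1890898255/118616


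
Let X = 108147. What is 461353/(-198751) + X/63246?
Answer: -2561469147/4190068582 ≈ -0.61132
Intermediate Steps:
461353/(-198751) + X/63246 = 461353/(-198751) + 108147/63246 = 461353*(-1/198751) + 108147*(1/63246) = -461353/198751 + 36049/21082 = -2561469147/4190068582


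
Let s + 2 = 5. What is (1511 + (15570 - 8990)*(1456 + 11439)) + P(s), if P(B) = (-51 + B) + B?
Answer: 84850566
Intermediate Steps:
s = 3 (s = -2 + 5 = 3)
P(B) = -51 + 2*B
(1511 + (15570 - 8990)*(1456 + 11439)) + P(s) = (1511 + (15570 - 8990)*(1456 + 11439)) + (-51 + 2*3) = (1511 + 6580*12895) + (-51 + 6) = (1511 + 84849100) - 45 = 84850611 - 45 = 84850566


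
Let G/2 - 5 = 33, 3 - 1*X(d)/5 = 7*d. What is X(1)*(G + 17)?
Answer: -1860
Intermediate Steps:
X(d) = 15 - 35*d
G = 76 (G = 10 + 2*33 = 10 + 66 = 76)
X(1)*(G + 17) = (15 - 35*1)*(76 + 17) = (15 - 35)*93 = -20*93 = -1860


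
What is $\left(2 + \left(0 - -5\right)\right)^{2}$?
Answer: $49$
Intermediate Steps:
$\left(2 + \left(0 - -5\right)\right)^{2} = \left(2 + \left(0 + 5\right)\right)^{2} = \left(2 + 5\right)^{2} = 7^{2} = 49$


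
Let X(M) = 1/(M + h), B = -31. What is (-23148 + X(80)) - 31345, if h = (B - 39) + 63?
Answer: -3977988/73 ≈ -54493.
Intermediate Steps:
h = -7 (h = (-31 - 39) + 63 = -70 + 63 = -7)
X(M) = 1/(-7 + M) (X(M) = 1/(M - 7) = 1/(-7 + M))
(-23148 + X(80)) - 31345 = (-23148 + 1/(-7 + 80)) - 31345 = (-23148 + 1/73) - 31345 = -1689803/73 - 31345 = -3977988/73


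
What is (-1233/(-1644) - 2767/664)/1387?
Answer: -2269/920968 ≈ -0.0024637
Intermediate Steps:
(-1233/(-1644) - 2767/664)/1387 = (-1233*(-1/1644) - 2767*1/664)*(1/1387) = (3/4 - 2767/664)*(1/1387) = -2269/664*1/1387 = -2269/920968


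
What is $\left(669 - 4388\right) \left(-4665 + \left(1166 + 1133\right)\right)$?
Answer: $8799154$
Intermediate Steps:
$\left(669 - 4388\right) \left(-4665 + \left(1166 + 1133\right)\right) = - 3719 \left(-4665 + 2299\right) = \left(-3719\right) \left(-2366\right) = 8799154$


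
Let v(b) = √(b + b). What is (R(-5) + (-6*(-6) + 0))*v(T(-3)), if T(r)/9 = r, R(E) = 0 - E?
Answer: 123*I*√6 ≈ 301.29*I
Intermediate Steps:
R(E) = -E
T(r) = 9*r
v(b) = √2*√b (v(b) = √(2*b) = √2*√b)
(R(-5) + (-6*(-6) + 0))*v(T(-3)) = (-1*(-5) + (-6*(-6) + 0))*(√2*√(9*(-3))) = (5 + (36 + 0))*(√2*√(-27)) = (5 + 36)*(√2*(3*I*√3)) = 41*(3*I*√6) = 123*I*√6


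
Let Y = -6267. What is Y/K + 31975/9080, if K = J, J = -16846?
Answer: 59555521/15296168 ≈ 3.8935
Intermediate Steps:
K = -16846
Y/K + 31975/9080 = -6267/(-16846) + 31975/9080 = -6267*(-1/16846) + 31975*(1/9080) = 6267/16846 + 6395/1816 = 59555521/15296168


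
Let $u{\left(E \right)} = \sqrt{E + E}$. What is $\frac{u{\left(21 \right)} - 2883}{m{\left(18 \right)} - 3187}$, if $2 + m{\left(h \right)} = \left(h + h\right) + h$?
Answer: $\frac{961}{1045} - \frac{\sqrt{42}}{3135} \approx 0.91755$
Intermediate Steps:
$m{\left(h \right)} = -2 + 3 h$ ($m{\left(h \right)} = -2 + \left(\left(h + h\right) + h\right) = -2 + \left(2 h + h\right) = -2 + 3 h$)
$u{\left(E \right)} = \sqrt{2} \sqrt{E}$ ($u{\left(E \right)} = \sqrt{2 E} = \sqrt{2} \sqrt{E}$)
$\frac{u{\left(21 \right)} - 2883}{m{\left(18 \right)} - 3187} = \frac{\sqrt{2} \sqrt{21} - 2883}{\left(-2 + 3 \cdot 18\right) - 3187} = \frac{\sqrt{42} - 2883}{\left(-2 + 54\right) - 3187} = \frac{-2883 + \sqrt{42}}{52 - 3187} = \frac{-2883 + \sqrt{42}}{-3135} = \left(-2883 + \sqrt{42}\right) \left(- \frac{1}{3135}\right) = \frac{961}{1045} - \frac{\sqrt{42}}{3135}$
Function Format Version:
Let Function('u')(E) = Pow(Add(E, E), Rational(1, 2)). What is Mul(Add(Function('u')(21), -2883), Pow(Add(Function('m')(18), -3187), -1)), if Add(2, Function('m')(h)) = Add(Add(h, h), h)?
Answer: Add(Rational(961, 1045), Mul(Rational(-1, 3135), Pow(42, Rational(1, 2)))) ≈ 0.91755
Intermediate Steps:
Function('m')(h) = Add(-2, Mul(3, h)) (Function('m')(h) = Add(-2, Add(Add(h, h), h)) = Add(-2, Add(Mul(2, h), h)) = Add(-2, Mul(3, h)))
Function('u')(E) = Mul(Pow(2, Rational(1, 2)), Pow(E, Rational(1, 2))) (Function('u')(E) = Pow(Mul(2, E), Rational(1, 2)) = Mul(Pow(2, Rational(1, 2)), Pow(E, Rational(1, 2))))
Mul(Add(Function('u')(21), -2883), Pow(Add(Function('m')(18), -3187), -1)) = Mul(Add(Mul(Pow(2, Rational(1, 2)), Pow(21, Rational(1, 2))), -2883), Pow(Add(Add(-2, Mul(3, 18)), -3187), -1)) = Mul(Add(Pow(42, Rational(1, 2)), -2883), Pow(Add(Add(-2, 54), -3187), -1)) = Mul(Add(-2883, Pow(42, Rational(1, 2))), Pow(Add(52, -3187), -1)) = Mul(Add(-2883, Pow(42, Rational(1, 2))), Pow(-3135, -1)) = Mul(Add(-2883, Pow(42, Rational(1, 2))), Rational(-1, 3135)) = Add(Rational(961, 1045), Mul(Rational(-1, 3135), Pow(42, Rational(1, 2))))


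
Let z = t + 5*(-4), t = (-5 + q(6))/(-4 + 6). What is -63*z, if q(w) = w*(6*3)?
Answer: -3969/2 ≈ -1984.5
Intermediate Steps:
q(w) = 18*w (q(w) = w*18 = 18*w)
t = 103/2 (t = (-5 + 18*6)/(-4 + 6) = (-5 + 108)/2 = 103*(½) = 103/2 ≈ 51.500)
z = 63/2 (z = 103/2 + 5*(-4) = 103/2 - 20 = 63/2 ≈ 31.500)
-63*z = -63*63/2 = -3969/2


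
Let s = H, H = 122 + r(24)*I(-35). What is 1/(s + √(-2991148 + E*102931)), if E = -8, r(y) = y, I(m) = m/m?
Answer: 73/1917956 - 3*I*√105961/1917956 ≈ 3.8061e-5 - 0.00050916*I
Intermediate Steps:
I(m) = 1
H = 146 (H = 122 + 24*1 = 122 + 24 = 146)
s = 146
1/(s + √(-2991148 + E*102931)) = 1/(146 + √(-2991148 - 8*102931)) = 1/(146 + √(-2991148 - 823448)) = 1/(146 + √(-3814596)) = 1/(146 + 6*I*√105961)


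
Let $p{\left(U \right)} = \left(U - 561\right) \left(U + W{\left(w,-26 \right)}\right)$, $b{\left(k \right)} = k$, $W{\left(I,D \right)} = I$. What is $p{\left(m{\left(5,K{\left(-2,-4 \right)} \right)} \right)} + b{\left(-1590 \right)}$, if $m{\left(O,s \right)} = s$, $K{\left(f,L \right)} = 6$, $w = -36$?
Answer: $15060$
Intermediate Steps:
$p{\left(U \right)} = \left(-561 + U\right) \left(-36 + U\right)$ ($p{\left(U \right)} = \left(U - 561\right) \left(U - 36\right) = \left(-561 + U\right) \left(-36 + U\right)$)
$p{\left(m{\left(5,K{\left(-2,-4 \right)} \right)} \right)} + b{\left(-1590 \right)} = \left(20196 + 6^{2} - 3582\right) - 1590 = \left(20196 + 36 - 3582\right) - 1590 = 16650 - 1590 = 15060$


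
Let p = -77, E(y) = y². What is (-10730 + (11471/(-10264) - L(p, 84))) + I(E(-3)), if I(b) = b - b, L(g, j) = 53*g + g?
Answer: -67466479/10264 ≈ -6573.1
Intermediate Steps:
L(g, j) = 54*g
I(b) = 0
(-10730 + (11471/(-10264) - L(p, 84))) + I(E(-3)) = (-10730 + (11471/(-10264) - 54*(-77))) + 0 = (-10730 + (11471*(-1/10264) - 1*(-4158))) + 0 = (-10730 + (-11471/10264 + 4158)) + 0 = (-10730 + 42666241/10264) + 0 = -67466479/10264 + 0 = -67466479/10264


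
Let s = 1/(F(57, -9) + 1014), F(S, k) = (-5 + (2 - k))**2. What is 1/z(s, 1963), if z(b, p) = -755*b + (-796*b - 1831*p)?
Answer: -350/1257989067 ≈ -2.7822e-7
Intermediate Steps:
F(S, k) = (-3 - k)**2
s = 1/1050 (s = 1/((3 - 9)**2 + 1014) = 1/((-6)**2 + 1014) = 1/(36 + 1014) = 1/1050 ≈ 0.00095238)
z(b, p) = -1831*p - 1551*b (z(b, p) = -755*b + (-1831*p - 796*b) = -1831*p - 1551*b)
1/z(s, 1963) = 1/(-1831*1963 - 1551*1/1050) = 1/(-3594253 - 517/350) = 1/(-1257989067/350) = -350/1257989067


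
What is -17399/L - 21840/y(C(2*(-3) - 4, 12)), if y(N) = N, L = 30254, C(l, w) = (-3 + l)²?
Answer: -51052907/393302 ≈ -129.81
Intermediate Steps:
-17399/L - 21840/y(C(2*(-3) - 4, 12)) = -17399/30254 - 21840/(-3 + (2*(-3) - 4))² = -17399*1/30254 - 21840/(-3 + (-6 - 4))² = -17399/30254 - 21840/(-3 - 10)² = -17399/30254 - 21840/((-13)²) = -17399/30254 - 21840/169 = -17399/30254 - 21840*1/169 = -17399/30254 - 1680/13 = -51052907/393302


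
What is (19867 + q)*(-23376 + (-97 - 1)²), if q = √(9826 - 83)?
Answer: -273608324 - 13772*√9743 ≈ -2.7497e+8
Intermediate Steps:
q = √9743 ≈ 98.707
(19867 + q)*(-23376 + (-97 - 1)²) = (19867 + √9743)*(-23376 + (-97 - 1)²) = (19867 + √9743)*(-23376 + (-98)²) = (19867 + √9743)*(-23376 + 9604) = (19867 + √9743)*(-13772) = -273608324 - 13772*√9743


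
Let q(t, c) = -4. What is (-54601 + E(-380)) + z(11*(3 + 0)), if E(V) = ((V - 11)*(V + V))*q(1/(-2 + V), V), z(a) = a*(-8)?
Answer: -1243505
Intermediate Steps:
z(a) = -8*a
E(V) = -8*V*(-11 + V) (E(V) = ((V - 11)*(V + V))*(-4) = ((-11 + V)*(2*V))*(-4) = (2*V*(-11 + V))*(-4) = -8*V*(-11 + V))
(-54601 + E(-380)) + z(11*(3 + 0)) = (-54601 + 8*(-380)*(11 - 1*(-380))) - 88*(3 + 0) = (-54601 + 8*(-380)*(11 + 380)) - 88*3 = (-54601 + 8*(-380)*391) - 8*33 = (-54601 - 1188640) - 264 = -1243241 - 264 = -1243505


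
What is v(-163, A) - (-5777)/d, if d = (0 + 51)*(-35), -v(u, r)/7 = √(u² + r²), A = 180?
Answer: -5777/1785 - 7*√58969 ≈ -1703.1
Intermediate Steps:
v(u, r) = -7*√(r² + u²) (v(u, r) = -7*√(u² + r²) = -7*√(r² + u²))
d = -1785 (d = 51*(-35) = -1785)
v(-163, A) - (-5777)/d = -7*√(180² + (-163)²) - (-5777)/(-1785) = -7*√(32400 + 26569) - (-5777)*(-1)/1785 = -7*√58969 - 1*5777/1785 = -7*√58969 - 5777/1785 = -5777/1785 - 7*√58969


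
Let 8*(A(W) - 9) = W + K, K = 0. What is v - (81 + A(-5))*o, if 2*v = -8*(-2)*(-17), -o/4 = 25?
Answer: 17603/2 ≈ 8801.5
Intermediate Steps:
o = -100 (o = -4*25 = -100)
A(W) = 9 + W/8 (A(W) = 9 + (W + 0)/8 = 9 + W/8)
v = -136 (v = (-8*(-2)*(-17))/2 = (16*(-17))/2 = (½)*(-272) = -136)
v - (81 + A(-5))*o = -136 - (81 + (9 + (⅛)*(-5)))*(-100) = -136 - (81 + (9 - 5/8))*(-100) = -136 - (81 + 67/8)*(-100) = -136 - 715*(-100)/8 = -136 - 1*(-17875/2) = -136 + 17875/2 = 17603/2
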